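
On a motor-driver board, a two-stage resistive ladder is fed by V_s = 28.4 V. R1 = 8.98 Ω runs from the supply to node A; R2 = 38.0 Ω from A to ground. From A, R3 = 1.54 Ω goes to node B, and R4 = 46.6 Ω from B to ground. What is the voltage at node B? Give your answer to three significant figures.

V_B ≈ 19.3 V

Looking into the second stage from A: R3 + R4 = 48.14 Ω appears in parallel with R2.
Effective lower resistance at A: R2 ‖ 48.14 = 21.24 Ω.
First divider: V_A = V_s · 21.24/(8.98 + 21.24) = 19.96 V.
V_B = V_A × 0.9680 = 19.32 V.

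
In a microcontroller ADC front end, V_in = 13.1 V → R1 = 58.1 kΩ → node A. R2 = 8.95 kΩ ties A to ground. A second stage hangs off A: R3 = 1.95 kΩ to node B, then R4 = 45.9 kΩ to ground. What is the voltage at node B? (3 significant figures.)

Node A sees R2 in parallel with the series input of stage 2, R3 + R4 = 47.85 kΩ.
Effective lower resistance at A: R2 ‖ 47.85 = 7.540 kΩ.
So V_A = 13.1 × 0.1149 = 1.505 V.
Stage 2 is unloaded, so V_B = V_A · R4/(R3+R4) = 1.505 × 45.9/47.85 = 1.443 V.

V_B ≈ 1.44 V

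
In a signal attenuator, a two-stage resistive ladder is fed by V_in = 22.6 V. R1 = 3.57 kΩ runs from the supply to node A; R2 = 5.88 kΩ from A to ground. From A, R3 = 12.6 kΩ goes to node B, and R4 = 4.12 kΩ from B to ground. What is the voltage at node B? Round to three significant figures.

V_B ≈ 3.06 V

Node A sees R2 in parallel with the series input of stage 2, R3 + R4 = 16.72 kΩ.
R2 ‖ (R3+R4) = 4.350 kΩ.
First divider: V_A = V_in · 4.350/(3.57 + 4.350) = 12.41 V.
Stage 2 is unloaded, so V_B = V_A · R4/(R3+R4) = 12.41 × 4.12/16.72 = 3.059 V.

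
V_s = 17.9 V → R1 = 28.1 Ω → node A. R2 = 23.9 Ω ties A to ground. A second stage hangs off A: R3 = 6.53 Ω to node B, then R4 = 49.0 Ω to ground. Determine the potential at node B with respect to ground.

V_B ≈ 5.89 V

The second stage (R3 + R4 = 55.53 Ω) loads node A in parallel with R2.
R2 ‖ (R3+R4) = 16.71 Ω.
So V_A = 17.9 × 0.3729 = 6.675 V.
Stage 2 is unloaded, so V_B = V_A · R4/(R3+R4) = 6.675 × 49.0/55.53 = 5.890 V.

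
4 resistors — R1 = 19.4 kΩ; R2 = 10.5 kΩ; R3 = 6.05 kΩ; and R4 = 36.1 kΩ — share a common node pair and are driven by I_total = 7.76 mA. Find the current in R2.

I ≈ 2.18 mA

Conductances: ΣG = 1/19.4 + 1/10.5 + 1/6.05 + 1/36.1 = 0.3398 (1/kΩ).
Current divider: I(R2) = I_total · G_k/ΣG = 7.76 × (0.09524/0.3398) = 7.76 × 0.2803 = 2.175 mA.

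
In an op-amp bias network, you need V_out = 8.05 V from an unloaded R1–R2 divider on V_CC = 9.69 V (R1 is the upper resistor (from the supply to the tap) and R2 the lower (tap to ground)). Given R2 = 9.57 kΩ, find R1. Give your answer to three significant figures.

Required fraction k = V_out/V_CC = 0.8308.
R1 = R2·(1/k − 1) = 9.57 × 0.2037 = 1.950 kΩ.

R1 ≈ 1.95 kΩ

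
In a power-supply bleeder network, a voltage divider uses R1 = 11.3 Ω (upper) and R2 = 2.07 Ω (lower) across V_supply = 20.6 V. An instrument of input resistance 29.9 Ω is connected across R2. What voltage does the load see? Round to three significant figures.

The load sits in parallel with R2, giving an effective lower resistance R2' = R2·R_L/(R2+R_L) = 1.936 Ω.
Now apply the divider: V_out = 20.6 × 0.1463 = 3.013 V.

V_out ≈ 3.01 V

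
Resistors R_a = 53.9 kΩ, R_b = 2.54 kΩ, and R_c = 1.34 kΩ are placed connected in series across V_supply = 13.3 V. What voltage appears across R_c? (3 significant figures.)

ΣR = 53.9 + 2.54 + 1.34 = 57.78 kΩ.
Voltage divider: V = V_supply · (1.340 / 57.78) = 13.3 × 0.02319 = 0.3084 V.

V ≈ 0.308 V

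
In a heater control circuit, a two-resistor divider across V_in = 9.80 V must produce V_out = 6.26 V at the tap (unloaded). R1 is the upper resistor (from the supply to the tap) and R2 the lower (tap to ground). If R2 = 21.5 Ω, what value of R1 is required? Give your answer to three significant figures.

R1 ≈ 12.2 Ω

Required fraction k = V_out/V_in = 0.6388.
Rearranging, R1 = R2·(1−k)/k = 21.5 × 0.5655 = 12.16 Ω.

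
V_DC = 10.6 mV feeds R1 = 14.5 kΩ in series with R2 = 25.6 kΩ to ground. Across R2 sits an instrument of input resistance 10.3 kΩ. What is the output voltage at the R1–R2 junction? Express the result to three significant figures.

V_out ≈ 3.56 mV

First combine the lower leg with the load: R2 ‖ R_L = 7.345 kΩ.
Voltage divider with the loaded lower leg: V_out = 10.6 × 7.345/(14.5 + 7.345) = 10.6 × 0.3362 = 3.564 mV.
(Unloaded it would be 6.77 mV; the load pulls it down.)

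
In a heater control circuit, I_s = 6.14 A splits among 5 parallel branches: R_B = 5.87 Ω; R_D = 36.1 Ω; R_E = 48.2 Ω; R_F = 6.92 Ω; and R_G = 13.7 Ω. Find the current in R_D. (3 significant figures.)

I ≈ 0.390 A

ΣG = 1/5.87 + 1/36.1 + 1/48.2 + 1/6.92 + 1/13.7 = 0.4363.
Current divider: I(R_D) = I_s · G_k/ΣG = 6.14 × (0.02770/0.4363) = 6.14 × 0.06349 = 0.3898 A.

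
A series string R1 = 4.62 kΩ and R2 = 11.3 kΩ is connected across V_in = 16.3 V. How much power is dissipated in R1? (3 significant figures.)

Series current I = V_in/ΣR = 16.3/15.92 = 1.024 mA.
V(R1) = I·R = 4.730 V; P = V·I = 4.730 × 1.024 = 4.843 mW.

P ≈ 4.84 mW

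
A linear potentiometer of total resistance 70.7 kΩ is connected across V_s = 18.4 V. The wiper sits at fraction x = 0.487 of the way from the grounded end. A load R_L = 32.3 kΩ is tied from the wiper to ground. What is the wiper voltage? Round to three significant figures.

Split the track: R_lower = x·R_p = 34.43 kΩ, R_upper = (1−x)·R_p = 36.27 kΩ.
(x·R_p) ‖ R_L = 16.67 kΩ.
Then V_out = V_s · 16.67/(36.27 + 16.67) = 5.793 V.

V_out ≈ 5.79 V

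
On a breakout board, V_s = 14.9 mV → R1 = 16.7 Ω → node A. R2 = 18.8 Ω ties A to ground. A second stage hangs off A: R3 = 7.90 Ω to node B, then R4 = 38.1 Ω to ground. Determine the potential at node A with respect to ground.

Looking into the second stage from A: R3 + R4 = 46.00 Ω appears in parallel with R2.
R2 ‖ (R3+R4) = 13.35 Ω.
V_A = 14.9 × 13.35/(16.7 + 13.35) = 6.618 mV.

V_A ≈ 6.62 mV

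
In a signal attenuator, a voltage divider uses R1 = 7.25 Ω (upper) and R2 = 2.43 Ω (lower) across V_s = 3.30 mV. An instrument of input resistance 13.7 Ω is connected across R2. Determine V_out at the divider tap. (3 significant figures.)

R2 ‖ R_L = (2.43 × 13.7)/(2.43 + 13.7) = 2.064 Ω.
Then V_out = V_s · R2'/(R1 + R2') = 3.30 × 2.064/9.314 = 0.7313 mV.
(Unloaded it would be 0.828 mV; the load pulls it down.)

V_out ≈ 0.731 mV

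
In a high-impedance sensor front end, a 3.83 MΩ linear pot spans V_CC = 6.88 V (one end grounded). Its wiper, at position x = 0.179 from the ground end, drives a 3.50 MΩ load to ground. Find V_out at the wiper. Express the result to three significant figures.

V_out ≈ 1.06 V

Lower segment x·R_p = 0.6856 MΩ; upper segment (1−x)·R_p = 3.144 MΩ.
R_L loads the lower segment: effective lower R = 0.5733 MΩ.
V_out = 6.88 × 0.5733/(3.144 + 0.5733) = 1.061 V.
(Unloaded: V_out = x·V_CC = 1.23 V.)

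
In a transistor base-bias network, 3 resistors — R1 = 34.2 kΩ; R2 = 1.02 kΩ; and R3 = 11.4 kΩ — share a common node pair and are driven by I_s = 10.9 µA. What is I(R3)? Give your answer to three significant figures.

Conductances: ΣG = 1/34.2 + 1/1.02 + 1/11.4 = 1.097 (1/kΩ).
R3 takes the fraction G_k/ΣG = 0.08772/1.097 = 0.07994, so I = 10.9 × 0.07994 = 0.8713 µA.

I ≈ 0.871 µA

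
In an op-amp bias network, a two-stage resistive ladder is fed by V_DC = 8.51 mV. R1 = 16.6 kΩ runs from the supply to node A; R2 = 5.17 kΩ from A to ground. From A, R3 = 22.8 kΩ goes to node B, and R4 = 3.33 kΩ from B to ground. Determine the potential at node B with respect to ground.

V_B ≈ 0.224 mV

Looking into the second stage from A: R3 + R4 = 26.13 kΩ appears in parallel with R2.
Effective lower resistance at A: R2 ‖ 26.13 = 4.316 kΩ.
V_A = 8.51 × 4.316/(16.6 + 4.316) = 1.756 mV.
V_B = V_A × 0.1274 = 0.2238 mV.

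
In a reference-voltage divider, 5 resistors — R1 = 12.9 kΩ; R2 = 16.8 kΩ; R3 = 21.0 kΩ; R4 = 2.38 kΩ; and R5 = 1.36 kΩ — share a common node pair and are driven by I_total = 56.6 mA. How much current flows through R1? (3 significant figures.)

I ≈ 3.27 mA

Conductances: ΣG = 1/12.9 + 1/16.8 + 1/21.0 + 1/2.38 + 1/1.36 = 1.340 (1/kΩ).
By the current-divider rule, I = I_total · G_k/ΣG = 56.6 × 0.05784 = 3.274 mA.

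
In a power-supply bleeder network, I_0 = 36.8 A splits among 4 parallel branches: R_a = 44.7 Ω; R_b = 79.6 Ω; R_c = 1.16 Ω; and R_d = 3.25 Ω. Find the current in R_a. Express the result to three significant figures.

I ≈ 0.683 A

Conductances: ΣG = 1/44.7 + 1/79.6 + 1/1.16 + 1/3.25 = 1.205 (1/Ω).
R_a takes the fraction G_k/ΣG = 0.02237/1.205 = 0.01857, so I = 36.8 × 0.01857 = 0.6834 A.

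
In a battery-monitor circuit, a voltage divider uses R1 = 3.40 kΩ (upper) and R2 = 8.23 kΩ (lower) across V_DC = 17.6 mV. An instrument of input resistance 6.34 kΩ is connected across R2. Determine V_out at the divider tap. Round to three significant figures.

V_out ≈ 9.03 mV

First combine the lower leg with the load: R2 ‖ R_L = 3.581 kΩ.
Then V_out = V_DC · R2'/(R1 + R2') = 17.6 × 3.581/6.981 = 9.028 mV.
(Unloaded it would be 12.5 mV; the load pulls it down.)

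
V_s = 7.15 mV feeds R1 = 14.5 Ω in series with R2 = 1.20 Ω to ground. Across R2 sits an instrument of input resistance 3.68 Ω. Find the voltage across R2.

V_out ≈ 0.420 mV

The load sits in parallel with R2, giving an effective lower resistance R2' = R2·R_L/(R2+R_L) = 0.9049 Ω.
Then V_out = V_s · R2'/(R1 + R2') = 7.15 × 0.9049/15.40 = 0.4200 mV.
(Unloaded it would be 0.546 mV; the load pulls it down.)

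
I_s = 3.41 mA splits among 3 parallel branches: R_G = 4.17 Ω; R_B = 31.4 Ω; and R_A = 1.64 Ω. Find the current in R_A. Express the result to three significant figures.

Total conductance ΣG = 1/4.17 + 1/31.4 + 1/1.64 = 0.8814 (units of 1/Ω).
By the current-divider rule, I = I_s · G_k/ΣG = 3.41 × 0.6918 = 2.359 mA.

I ≈ 2.36 mA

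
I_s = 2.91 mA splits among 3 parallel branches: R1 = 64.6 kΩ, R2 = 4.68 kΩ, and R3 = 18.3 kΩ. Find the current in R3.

Total conductance ΣG = 1/64.6 + 1/4.68 + 1/18.3 = 0.2838 (units of 1/kΩ).
Current divider: I(R3) = I_s · G_k/ΣG = 2.91 × (0.05464/0.2838) = 2.91 × 0.1925 = 0.5603 mA.

I ≈ 0.560 mA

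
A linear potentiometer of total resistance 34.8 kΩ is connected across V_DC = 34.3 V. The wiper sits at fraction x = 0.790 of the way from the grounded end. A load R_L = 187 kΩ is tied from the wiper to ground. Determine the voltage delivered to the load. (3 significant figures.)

V_out ≈ 26.3 V

Split the track: R_lower = x·R_p = 27.49 kΩ, R_upper = (1−x)·R_p = 7.308 kΩ.
(x·R_p) ‖ R_L = 23.97 kΩ.
Loaded-divider output: V_out = 34.3 × 0.7663 = 26.29 V.
(Unloaded: V_out = x·V_DC = 27.1 V.)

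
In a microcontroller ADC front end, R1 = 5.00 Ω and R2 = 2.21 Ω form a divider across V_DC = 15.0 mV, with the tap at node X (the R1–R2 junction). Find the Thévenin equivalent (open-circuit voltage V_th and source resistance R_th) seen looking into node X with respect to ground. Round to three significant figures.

Open-circuit (no load on X): V_th = V_DC · R2/(R1 + R2) = 15.0 × 2.21/(5.000 + 2.21) = 4.598 mV.
Zeroing V_DC shorts the top of R1 to ground, so R_th = R1 ‖ R2 = 1.533 Ω.

V_th ≈ 4.60 mV, R_th ≈ 1.53 Ω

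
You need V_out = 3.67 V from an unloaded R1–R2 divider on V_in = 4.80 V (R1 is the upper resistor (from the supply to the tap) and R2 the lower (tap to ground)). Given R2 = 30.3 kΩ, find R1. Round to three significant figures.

R1 ≈ 9.33 kΩ

The divider ratio is R2/(R1+R2) = 3.67/4.80 = 0.7646.
Rearranging, R1 = R2·(1−k)/k = 30.3 × 0.3079 = 9.329 kΩ.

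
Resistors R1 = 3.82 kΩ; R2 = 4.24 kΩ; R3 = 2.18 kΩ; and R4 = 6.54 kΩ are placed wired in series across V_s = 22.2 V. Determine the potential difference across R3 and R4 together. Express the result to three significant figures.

Total series resistance ΣR = 3.82 + 4.24 + 2.18 + 6.54 = 16.78 kΩ.
R_{R3..R4} = 2.18 + 6.54 = 8.720 kΩ.
V = V_s · R/ΣR = 22.2 × 0.5197 = 11.54 V.

V ≈ 11.5 V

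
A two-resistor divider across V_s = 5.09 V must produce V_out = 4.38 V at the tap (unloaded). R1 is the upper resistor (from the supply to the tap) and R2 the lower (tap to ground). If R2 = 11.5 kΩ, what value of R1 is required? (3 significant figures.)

R1 ≈ 1.86 kΩ

Required fraction k = V_out/V_s = 0.8605.
R1 = R2·(1/k − 1) = 11.5 × 0.1621 = 1.864 kΩ.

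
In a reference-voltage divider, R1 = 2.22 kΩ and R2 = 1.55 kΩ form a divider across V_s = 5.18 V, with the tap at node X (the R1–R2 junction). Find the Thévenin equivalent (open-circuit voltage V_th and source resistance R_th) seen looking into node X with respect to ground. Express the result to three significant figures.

V_th ≈ 2.13 V, R_th ≈ 0.913 kΩ

With X open, the divider is unloaded: V_th = 5.18 × 1.55/3.770 = 2.130 V.
Looking into X with the source shorted: R_th = R1·R2/(R1+R2) = 2.220 × 1.55/3.770 = 0.9127 kΩ.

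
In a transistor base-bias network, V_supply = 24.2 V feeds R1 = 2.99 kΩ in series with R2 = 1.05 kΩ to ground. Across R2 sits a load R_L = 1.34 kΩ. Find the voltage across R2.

V_out ≈ 3.98 V

The load sits in parallel with R2, giving an effective lower resistance R2' = R2·R_L/(R2+R_L) = 0.5887 kΩ.
Now apply the divider: V_out = 24.2 × 0.1645 = 3.981 V.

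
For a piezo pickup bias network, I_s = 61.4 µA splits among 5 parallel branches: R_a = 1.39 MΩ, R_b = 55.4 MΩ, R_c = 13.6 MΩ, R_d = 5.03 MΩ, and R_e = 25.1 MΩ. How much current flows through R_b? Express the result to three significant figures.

I ≈ 1.06 µA

Total conductance ΣG = 1/1.39 + 1/55.4 + 1/13.6 + 1/5.03 + 1/25.1 = 1.050 (units of 1/MΩ).
R_b takes the fraction G_k/ΣG = 0.01805/1.050 = 0.01720, so I = 61.4 × 0.01720 = 1.056 µA.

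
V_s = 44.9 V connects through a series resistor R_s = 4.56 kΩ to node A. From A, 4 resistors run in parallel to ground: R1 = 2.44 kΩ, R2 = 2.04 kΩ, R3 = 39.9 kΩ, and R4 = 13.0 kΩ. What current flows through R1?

Equivalent of the parallel group: R_p = 0.9980 kΩ.
Node voltage V_A = V_s · R_p/(R_s + R_p) = 44.9 × 0.1796 = 8.062 V.
Branch current I = V_A/R1 = 8.062/2.44 = 3.304 mA.
(Equivalently: I_total = 8.078 mA, then current-divider fraction G_k/ΣG = 0.4090.)

I ≈ 3.30 mA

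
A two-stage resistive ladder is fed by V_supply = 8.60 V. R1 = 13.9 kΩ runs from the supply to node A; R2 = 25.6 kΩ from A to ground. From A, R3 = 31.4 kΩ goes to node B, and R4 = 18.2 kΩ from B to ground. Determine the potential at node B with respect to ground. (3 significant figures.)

V_B ≈ 1.73 V

The second stage (R3 + R4 = 49.60 kΩ) loads node A in parallel with R2.
R2 ‖ (R3+R4) = 16.89 kΩ.
V_A = 8.60 × 16.89/(13.9 + 16.89) = 4.717 V.
Stage 2 is unloaded, so V_B = V_A · R4/(R3+R4) = 4.717 × 18.2/49.60 = 1.731 V.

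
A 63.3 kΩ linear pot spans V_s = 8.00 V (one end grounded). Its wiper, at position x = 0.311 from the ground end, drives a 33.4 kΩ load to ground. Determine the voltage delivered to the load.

V_out ≈ 1.77 V

The pot divides into 43.61 kΩ above the wiper and 19.69 kΩ below.
Lower segment in parallel with the load: 19.69 ‖ 33.4 = 12.39 kΩ.
V_out = 8.00 × 12.39/(43.61 + 12.39) = 1.769 V.
(Unloaded: V_out = x·V_s = 2.49 V.)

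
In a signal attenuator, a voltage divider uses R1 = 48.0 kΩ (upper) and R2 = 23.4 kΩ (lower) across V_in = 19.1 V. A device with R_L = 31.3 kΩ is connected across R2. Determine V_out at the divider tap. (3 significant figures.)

First combine the lower leg with the load: R2 ‖ R_L = 13.39 kΩ.
Now apply the divider: V_out = 19.1 × 0.2181 = 4.166 V.

V_out ≈ 4.17 V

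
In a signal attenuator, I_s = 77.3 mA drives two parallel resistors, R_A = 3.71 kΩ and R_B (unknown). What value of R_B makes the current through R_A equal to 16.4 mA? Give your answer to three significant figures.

Two-branch current divider: I_A = I_s · R_B/(R_A + R_B).
With f = 0.2122, R_B = R_A · f/(1−f) = 3.71 × 0.2693 = 0.9991 kΩ.

R_B ≈ 0.999 kΩ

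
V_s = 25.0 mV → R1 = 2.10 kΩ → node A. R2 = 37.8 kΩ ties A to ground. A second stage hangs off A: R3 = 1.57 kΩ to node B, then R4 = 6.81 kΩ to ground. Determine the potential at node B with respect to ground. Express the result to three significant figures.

Looking into the second stage from A: R3 + R4 = 8.380 kΩ appears in parallel with R2.
R2 ‖ (R3+R4) = 6.859 kΩ.
V_A = 25.0 × 6.859/(2.10 + 6.859) = 19.14 mV.
Stage 2 is unloaded, so V_B = V_A · R4/(R3+R4) = 19.14 × 6.81/8.380 = 15.55 mV.

V_B ≈ 15.6 mV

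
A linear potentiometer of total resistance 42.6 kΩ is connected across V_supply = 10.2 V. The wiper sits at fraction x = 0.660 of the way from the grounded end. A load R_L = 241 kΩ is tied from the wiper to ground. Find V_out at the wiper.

V_out ≈ 6.48 V

Lower segment x·R_p = 28.12 kΩ; upper segment (1−x)·R_p = 14.48 kΩ.
(x·R_p) ‖ R_L = 25.18 kΩ.
V_out = 10.2 × 25.18/(14.48 + 25.18) = 6.475 V.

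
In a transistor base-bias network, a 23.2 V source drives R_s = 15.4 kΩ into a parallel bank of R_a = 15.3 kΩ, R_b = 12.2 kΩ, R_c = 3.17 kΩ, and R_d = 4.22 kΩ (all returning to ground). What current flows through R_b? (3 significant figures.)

Parallel bank: R_p = 1/(1/15.3 + 1/12.2 + 1/3.17 + 1/4.22) = 1.429 kΩ.
V_A by voltage divider: V_A = 23.2 × 1.429/(15.4 + 1.429) = 1.970 V.
Branch current I = V_A/R_b = 1.970/12.2 = 0.1615 mA.

I ≈ 0.161 mA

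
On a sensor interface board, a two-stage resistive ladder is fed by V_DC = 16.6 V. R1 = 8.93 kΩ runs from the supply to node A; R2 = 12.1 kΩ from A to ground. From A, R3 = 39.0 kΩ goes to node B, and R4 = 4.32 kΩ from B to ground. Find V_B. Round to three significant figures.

V_B ≈ 0.851 V

Looking into the second stage from A: R3 + R4 = 43.32 kΩ appears in parallel with R2.
R2 ‖ (R3+R4) = 9.458 kΩ.
V_A = 16.6 × 9.458/(8.93 + 9.458) = 8.538 V.
V_B = V_A × 0.09972 = 0.8515 V.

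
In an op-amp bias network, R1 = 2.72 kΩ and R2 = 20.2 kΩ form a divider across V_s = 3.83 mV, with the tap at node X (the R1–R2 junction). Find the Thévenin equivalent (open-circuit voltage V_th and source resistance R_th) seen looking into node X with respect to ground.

Open-circuit (no load on X): V_th = V_s · R2/(R1 + R2) = 3.83 × 20.2/(2.720 + 20.2) = 3.375 mV.
With V_s suppressed (replaced by a short), R_th = R1 ‖ R2 = (2.720 × 20.2)/(2.720 + 20.2) = 2.397 kΩ.

V_th ≈ 3.38 mV, R_th ≈ 2.40 kΩ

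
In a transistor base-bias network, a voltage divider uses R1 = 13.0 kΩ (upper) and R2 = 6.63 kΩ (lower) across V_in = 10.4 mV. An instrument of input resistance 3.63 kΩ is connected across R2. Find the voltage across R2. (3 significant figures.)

V_out ≈ 1.59 mV

R2 ‖ R_L = (6.63 × 3.63)/(6.63 + 3.63) = 2.346 kΩ.
Now apply the divider: V_out = 10.4 × 0.1529 = 1.590 mV.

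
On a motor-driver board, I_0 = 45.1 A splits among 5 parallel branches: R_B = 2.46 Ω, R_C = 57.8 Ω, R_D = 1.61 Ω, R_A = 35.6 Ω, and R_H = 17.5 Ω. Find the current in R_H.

Conductances: ΣG = 1/2.46 + 1/57.8 + 1/1.61 + 1/35.6 + 1/17.5 = 1.130 (1/Ω).
By the current-divider rule, I = I_0 · G_k/ΣG = 45.1 × 0.05056 = 2.280 A.

I ≈ 2.28 A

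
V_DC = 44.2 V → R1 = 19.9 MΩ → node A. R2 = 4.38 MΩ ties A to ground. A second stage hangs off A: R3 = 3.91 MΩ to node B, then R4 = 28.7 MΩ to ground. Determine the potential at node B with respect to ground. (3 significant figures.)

V_B ≈ 6.32 V

The second stage (R3 + R4 = 32.61 MΩ) loads node A in parallel with R2.
Effective lower resistance at A: R2 ‖ 32.61 = 3.861 MΩ.
V_A = 44.2 × 3.861/(19.9 + 3.861) = 7.183 V.
Then the unloaded second divider: V_B = V_A × R4/(R3+R4) = 7.183 × 0.8801 = 6.322 V.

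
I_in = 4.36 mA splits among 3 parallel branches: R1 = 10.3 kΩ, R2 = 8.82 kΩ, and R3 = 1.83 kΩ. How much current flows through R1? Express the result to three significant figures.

I ≈ 0.559 mA

Total conductance ΣG = 1/10.3 + 1/8.82 + 1/1.83 = 0.7569 (units of 1/kΩ).
R1 takes the fraction G_k/ΣG = 0.09709/0.7569 = 0.1283, so I = 4.36 × 0.1283 = 0.5592 mA.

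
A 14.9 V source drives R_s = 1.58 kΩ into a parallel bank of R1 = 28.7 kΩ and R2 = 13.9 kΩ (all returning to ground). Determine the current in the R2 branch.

I ≈ 0.917 mA

Parallel bank: R_p = 1/(1/28.7 + 1/13.9) = 9.365 kΩ.
V_A = 14.9 × 9.365/10.94 = 12.75 V.
Branch current I = V_A/R2 = 12.75/13.9 = 0.9172 mA.
(Equivalently: I_total = 1.361 mA, then current-divider fraction G_k/ΣG = 0.6737.)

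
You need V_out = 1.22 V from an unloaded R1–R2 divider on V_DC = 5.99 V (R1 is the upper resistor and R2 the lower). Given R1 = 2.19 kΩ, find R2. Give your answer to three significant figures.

R2 ≈ 0.560 kΩ

The divider ratio is R2/(R1+R2) = 1.22/5.99 = 0.2037.
So R2 = R1 · V_out/(V_DC − V_out) = 2.19 × 1.22/(5.99 − 1.22) = 2.19 × 0.2558 = 0.5601 kΩ.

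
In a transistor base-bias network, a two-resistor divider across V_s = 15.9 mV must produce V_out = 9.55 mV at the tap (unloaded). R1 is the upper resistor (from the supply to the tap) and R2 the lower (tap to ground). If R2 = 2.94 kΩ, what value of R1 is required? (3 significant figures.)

Required fraction k = V_out/V_s = 0.6006.
Rearranging, R1 = R2·(1−k)/k = 2.94 × 0.6649 = 1.955 kΩ.

R1 ≈ 1.95 kΩ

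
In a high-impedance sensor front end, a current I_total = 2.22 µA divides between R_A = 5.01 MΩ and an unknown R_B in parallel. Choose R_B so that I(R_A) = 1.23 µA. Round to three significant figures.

In a two-way split, I_A/I_total = R_B/(R_A + R_B).
With f = 0.5541, R_B = R_A · f/(1−f) = 5.01 × 1.242 = 6.225 MΩ.

R_B ≈ 6.22 MΩ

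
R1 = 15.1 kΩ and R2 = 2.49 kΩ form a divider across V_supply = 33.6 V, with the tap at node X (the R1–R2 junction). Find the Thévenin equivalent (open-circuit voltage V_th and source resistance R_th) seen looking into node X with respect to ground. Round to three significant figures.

V_th ≈ 4.76 V, R_th ≈ 2.14 kΩ

Open-circuit (no load on X): V_th = V_supply · R2/(R1 + R2) = 33.6 × 2.49/(15.10 + 2.49) = 4.756 V.
With V_supply suppressed (replaced by a short), R_th = R1 ‖ R2 = (15.10 × 2.49)/(15.10 + 2.49) = 2.138 kΩ.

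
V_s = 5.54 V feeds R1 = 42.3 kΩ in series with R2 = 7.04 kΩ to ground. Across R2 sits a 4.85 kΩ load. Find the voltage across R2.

R2 ‖ R_L = (7.04 × 4.85)/(7.04 + 4.85) = 2.872 kΩ.
Then V_out = V_s · R2'/(R1 + R2') = 5.54 × 2.872/45.17 = 0.3522 V.
(Unloaded it would be 0.790 V; the load pulls it down.)

V_out ≈ 0.352 V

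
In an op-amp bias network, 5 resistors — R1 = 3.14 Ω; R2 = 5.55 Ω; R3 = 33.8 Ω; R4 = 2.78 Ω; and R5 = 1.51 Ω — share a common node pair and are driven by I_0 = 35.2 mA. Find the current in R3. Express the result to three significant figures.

I ≈ 0.672 mA

ΣG = 1/3.14 + 1/5.55 + 1/33.8 + 1/2.78 + 1/1.51 = 1.550.
Current divider: I(R3) = I_0 · G_k/ΣG = 35.2 × (0.02959/1.550) = 35.2 × 0.01909 = 0.6718 mA.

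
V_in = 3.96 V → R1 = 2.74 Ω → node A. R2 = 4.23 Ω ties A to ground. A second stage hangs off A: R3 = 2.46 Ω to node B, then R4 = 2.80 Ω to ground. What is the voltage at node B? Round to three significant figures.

V_B ≈ 0.972 V

Looking into the second stage from A: R3 + R4 = 5.260 Ω appears in parallel with R2.
R2 ‖ (R3+R4) = 2.345 Ω.
V_A = 3.96 × 2.345/(2.74 + 2.345) = 1.826 V.
Then the unloaded second divider: V_B = V_A × R4/(R3+R4) = 1.826 × 0.5323 = 0.9720 V.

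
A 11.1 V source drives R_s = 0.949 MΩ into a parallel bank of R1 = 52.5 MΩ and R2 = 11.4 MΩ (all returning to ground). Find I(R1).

Equivalent of the parallel group: R_p = 9.366 MΩ.
V_A by voltage divider: V_A = 11.1 × 9.366/(0.949 + 9.366) = 10.08 V.
I(R1) = V_A / R1 = 10.08/52.5 = 0.1920 µA.

I ≈ 0.192 µA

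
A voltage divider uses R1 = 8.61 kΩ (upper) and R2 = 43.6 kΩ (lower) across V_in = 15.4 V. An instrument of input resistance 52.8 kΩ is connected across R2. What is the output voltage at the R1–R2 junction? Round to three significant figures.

First combine the lower leg with the load: R2 ‖ R_L = 23.88 kΩ.
Now apply the divider: V_out = 15.4 × 0.7350 = 11.32 V.

V_out ≈ 11.3 V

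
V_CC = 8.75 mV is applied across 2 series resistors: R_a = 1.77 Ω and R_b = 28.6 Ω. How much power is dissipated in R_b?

P ≈ 2.37 µW

The common current is I = 8.75/30.37 = 0.2881 mA.
P = I²R = 0.08301 × 28.6 = 2.374 µW.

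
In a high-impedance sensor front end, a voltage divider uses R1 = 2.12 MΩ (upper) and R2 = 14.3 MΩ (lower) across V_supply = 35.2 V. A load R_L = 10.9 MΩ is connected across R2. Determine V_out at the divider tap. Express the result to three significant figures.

V_out ≈ 26.2 V

R2 ‖ R_L = (14.3 × 10.9)/(14.3 + 10.9) = 6.185 MΩ.
Voltage divider with the loaded lower leg: V_out = 35.2 × 6.185/(2.12 + 6.185) = 35.2 × 0.7447 = 26.21 V.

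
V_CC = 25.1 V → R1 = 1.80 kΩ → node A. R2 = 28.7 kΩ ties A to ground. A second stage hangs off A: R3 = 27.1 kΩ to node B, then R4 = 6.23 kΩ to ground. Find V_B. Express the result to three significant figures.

Looking into the second stage from A: R3 + R4 = 33.33 kΩ appears in parallel with R2.
R2 ‖ (R3+R4) = 15.42 kΩ.
So V_A = 25.1 × 0.8955 = 22.48 V.
Stage 2 is unloaded, so V_B = V_A · R4/(R3+R4) = 22.48 × 6.23/33.33 = 4.201 V.

V_B ≈ 4.20 V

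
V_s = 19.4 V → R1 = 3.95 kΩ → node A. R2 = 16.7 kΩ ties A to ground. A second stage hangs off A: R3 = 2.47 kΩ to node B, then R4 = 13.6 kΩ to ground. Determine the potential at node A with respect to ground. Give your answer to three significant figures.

V_A ≈ 13.1 V

The second stage (R3 + R4 = 16.07 kΩ) loads node A in parallel with R2.
Effective lower resistance at A: R2 ‖ 16.07 = 8.189 kΩ.
First divider: V_A = V_s · 8.189/(3.95 + 8.189) = 13.09 V.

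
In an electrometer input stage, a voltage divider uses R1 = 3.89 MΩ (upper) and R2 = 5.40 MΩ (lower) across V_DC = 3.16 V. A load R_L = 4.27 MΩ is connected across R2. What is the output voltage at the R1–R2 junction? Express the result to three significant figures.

V_out ≈ 1.20 V

First combine the lower leg with the load: R2 ‖ R_L = 2.384 MΩ.
Then V_out = V_DC · R2'/(R1 + R2') = 3.16 × 2.384/6.274 = 1.201 V.
(Unloaded it would be 1.84 V; the load pulls it down.)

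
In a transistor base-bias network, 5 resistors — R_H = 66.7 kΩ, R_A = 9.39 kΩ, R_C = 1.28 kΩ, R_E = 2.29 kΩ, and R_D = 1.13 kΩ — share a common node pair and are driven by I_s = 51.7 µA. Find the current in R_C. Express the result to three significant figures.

ΣG = 1/66.7 + 1/9.39 + 1/1.28 + 1/2.29 + 1/1.13 = 2.224.
Current divider: I(R_C) = I_s · G_k/ΣG = 51.7 × (0.7812/2.224) = 51.7 × 0.3512 = 18.16 µA.

I ≈ 18.2 µA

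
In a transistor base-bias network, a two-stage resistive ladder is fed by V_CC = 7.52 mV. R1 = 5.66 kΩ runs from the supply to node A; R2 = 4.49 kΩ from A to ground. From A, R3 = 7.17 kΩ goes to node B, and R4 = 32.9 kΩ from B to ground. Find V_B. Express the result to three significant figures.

V_B ≈ 2.57 mV

Node A sees R2 in parallel with the series input of stage 2, R3 + R4 = 40.07 kΩ.
R2 ‖ (R3+R4) = 4.038 kΩ.
First divider: V_A = V_CC · 4.038/(5.66 + 4.038) = 3.131 mV.
Stage 2 is unloaded, so V_B = V_A · R4/(R3+R4) = 3.131 × 32.9/40.07 = 2.571 mV.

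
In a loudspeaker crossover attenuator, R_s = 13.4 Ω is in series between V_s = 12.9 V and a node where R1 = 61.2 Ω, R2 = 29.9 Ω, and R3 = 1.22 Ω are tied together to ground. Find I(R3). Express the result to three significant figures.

Equivalent of the parallel group: R_p = 1.150 Ω.
V_A = 12.9 × 1.150/14.55 = 1.020 V.
Branch current I = V_A/R3 = 1.020/1.22 = 0.8358 A.

I ≈ 0.836 A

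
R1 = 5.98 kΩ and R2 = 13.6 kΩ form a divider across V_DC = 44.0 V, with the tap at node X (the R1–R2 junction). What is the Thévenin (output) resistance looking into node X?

Looking into X with the source shorted: R_th = R1·R2/(R1+R2) = 5.980 × 13.6/19.58 = 4.154 kΩ.

R_th ≈ 4.15 kΩ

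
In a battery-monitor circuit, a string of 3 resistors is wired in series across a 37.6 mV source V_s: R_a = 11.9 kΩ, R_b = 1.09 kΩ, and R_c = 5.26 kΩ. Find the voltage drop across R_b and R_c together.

V ≈ 13.1 mV

Total series resistance ΣR = 11.9 + 1.09 + 5.26 = 18.25 kΩ.
R_{R_b..R_c} = 1.09 + 5.26 = 6.350 kΩ.
Voltage divider: V = V_s · (6.350 / 18.25) = 37.6 × 0.3479 = 13.08 mV.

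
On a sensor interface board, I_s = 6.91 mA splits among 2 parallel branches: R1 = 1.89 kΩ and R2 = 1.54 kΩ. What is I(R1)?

I ≈ 3.10 mA

With just two branches, the current splits inversely with resistance.
So I = 6.91 × 1.54/3.430 = 3.102 mA.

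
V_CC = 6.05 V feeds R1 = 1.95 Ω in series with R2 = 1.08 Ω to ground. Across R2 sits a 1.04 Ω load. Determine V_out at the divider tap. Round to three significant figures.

V_out ≈ 1.29 V

R2 ‖ R_L = (1.08 × 1.04)/(1.08 + 1.04) = 0.5298 Ω.
Voltage divider with the loaded lower leg: V_out = 6.05 × 0.5298/(1.95 + 0.5298) = 6.05 × 0.2136 = 1.293 V.
(Unloaded it would be 2.16 V; the load pulls it down.)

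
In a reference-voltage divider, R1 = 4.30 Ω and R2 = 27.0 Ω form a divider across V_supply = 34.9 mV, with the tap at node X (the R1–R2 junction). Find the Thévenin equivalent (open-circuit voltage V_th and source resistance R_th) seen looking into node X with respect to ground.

V_th ≈ 30.1 mV, R_th ≈ 3.71 Ω

V_th is the unloaded tap voltage: V_supply · R2/(R1+R2) = 34.9 × 0.8626 = 30.11 mV.
Zeroing V_supply shorts the top of R1 to ground, so R_th = R1 ‖ R2 = 3.709 Ω.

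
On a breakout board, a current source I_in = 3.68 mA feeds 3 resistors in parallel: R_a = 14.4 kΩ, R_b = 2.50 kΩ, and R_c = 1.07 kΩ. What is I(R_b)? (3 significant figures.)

Conductances: ΣG = 1/14.4 + 1/2.50 + 1/1.07 = 1.404 (1/kΩ).
Current divider: I(R_b) = I_in · G_k/ΣG = 3.68 × (0.4000/1.404) = 3.68 × 0.2849 = 1.048 mA.

I ≈ 1.05 mA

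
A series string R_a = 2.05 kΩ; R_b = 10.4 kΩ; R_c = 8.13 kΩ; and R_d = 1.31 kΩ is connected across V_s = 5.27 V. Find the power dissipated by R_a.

ΣR = 21.89 kΩ → I = 5.27/21.89 = 0.2407 mA.
P = I²R = 0.05796 × 2.05 = 0.1188 mW.

P ≈ 0.119 mW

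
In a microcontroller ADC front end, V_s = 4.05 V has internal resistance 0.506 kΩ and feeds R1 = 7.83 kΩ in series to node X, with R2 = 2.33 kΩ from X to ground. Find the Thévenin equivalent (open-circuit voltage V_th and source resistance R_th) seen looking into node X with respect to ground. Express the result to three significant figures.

R1' = 0.506 + 7.83 = 8.336 kΩ (source resistance + R1).
V_th is the unloaded tap voltage: V_s · R2/(R1'+R2) = 4.05 × 0.2185 = 0.8847 V.
With V_s suppressed (replaced by a short), R_th = R1' ‖ R2 = (8.336 × 2.33)/(8.336 + 2.33) = 1.821 kΩ.

V_th ≈ 0.885 V, R_th ≈ 1.82 kΩ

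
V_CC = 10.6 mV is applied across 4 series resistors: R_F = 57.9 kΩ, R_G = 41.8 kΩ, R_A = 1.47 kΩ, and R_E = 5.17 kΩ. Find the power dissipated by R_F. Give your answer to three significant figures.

P ≈ 0.575 nW

ΣR = 106.3 kΩ → I = 10.6/106.3 = 0.09968 µA.
P = I²R = 0.009936 × 57.9 = 0.5753 nW.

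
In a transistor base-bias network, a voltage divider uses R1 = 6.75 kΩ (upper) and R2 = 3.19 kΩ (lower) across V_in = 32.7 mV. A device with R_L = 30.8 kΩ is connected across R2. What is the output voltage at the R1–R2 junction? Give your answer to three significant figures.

The load sits in parallel with R2, giving an effective lower resistance R2' = R2·R_L/(R2+R_L) = 2.891 kΩ.
Then V_out = V_in · R2'/(R1 + R2') = 32.7 × 2.891/9.641 = 9.805 mV.

V_out ≈ 9.80 mV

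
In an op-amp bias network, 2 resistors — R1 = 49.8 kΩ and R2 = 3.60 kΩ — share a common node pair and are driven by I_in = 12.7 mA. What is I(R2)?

I ≈ 11.8 mA

Two-branch current divider: I_k = I_in · R_other/(R_1 + R_2).
So I = 12.7 × 49.8/53.40 = 11.84 mA.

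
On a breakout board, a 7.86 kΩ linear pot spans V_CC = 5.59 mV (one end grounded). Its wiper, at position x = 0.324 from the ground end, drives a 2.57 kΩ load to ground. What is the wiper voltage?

The pot divides into 5.313 kΩ above the wiper and 2.547 kΩ below.
Lower segment in parallel with the load: 2.547 ‖ 2.57 = 1.279 kΩ.
V_out = 5.59 × 1.279/(5.313 + 1.279) = 1.085 mV.

V_out ≈ 1.08 mV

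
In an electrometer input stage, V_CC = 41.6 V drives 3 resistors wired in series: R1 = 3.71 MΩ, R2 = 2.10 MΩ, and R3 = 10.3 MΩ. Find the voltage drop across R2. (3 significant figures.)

ΣR = 3.71 + 2.10 + 10.3 = 16.11 MΩ.
Voltage divider: V = V_CC · (2.100 / 16.11) = 41.6 × 0.1304 = 5.423 V.

V ≈ 5.42 V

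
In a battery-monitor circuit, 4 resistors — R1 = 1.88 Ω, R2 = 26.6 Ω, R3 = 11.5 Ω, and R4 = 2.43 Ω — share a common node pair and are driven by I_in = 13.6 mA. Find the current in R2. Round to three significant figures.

Conductances: ΣG = 1/1.88 + 1/26.6 + 1/11.5 + 1/2.43 = 1.068 (1/Ω).
By the current-divider rule, I = I_in · G_k/ΣG = 13.6 × 0.03520 = 0.4787 mA.

I ≈ 0.479 mA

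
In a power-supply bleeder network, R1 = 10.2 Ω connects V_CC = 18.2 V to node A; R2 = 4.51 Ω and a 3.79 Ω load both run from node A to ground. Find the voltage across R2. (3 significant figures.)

V_out ≈ 3.06 V

The load sits in parallel with R2, giving an effective lower resistance R2' = R2·R_L/(R2+R_L) = 2.059 Ω.
Now apply the divider: V_out = 18.2 × 0.1680 = 3.057 V.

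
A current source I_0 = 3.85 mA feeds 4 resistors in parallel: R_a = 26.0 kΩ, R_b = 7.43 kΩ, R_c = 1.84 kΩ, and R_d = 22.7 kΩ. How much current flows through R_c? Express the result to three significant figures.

ΣG = 1/26.0 + 1/7.43 + 1/1.84 + 1/22.7 = 0.7606.
By the current-divider rule, I = I_0 · G_k/ΣG = 3.85 × 0.7146 = 2.751 mA.

I ≈ 2.75 mA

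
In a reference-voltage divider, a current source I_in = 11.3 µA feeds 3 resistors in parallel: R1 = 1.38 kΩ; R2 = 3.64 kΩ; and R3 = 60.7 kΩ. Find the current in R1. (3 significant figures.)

ΣG = 1/1.38 + 1/3.64 + 1/60.7 = 1.016.
By the current-divider rule, I = I_in · G_k/ΣG = 11.3 × 0.7133 = 8.061 µA.

I ≈ 8.06 µA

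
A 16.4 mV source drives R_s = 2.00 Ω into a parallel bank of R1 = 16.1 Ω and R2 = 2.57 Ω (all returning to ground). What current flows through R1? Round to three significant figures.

I ≈ 0.535 mA

Equivalent of the parallel group: R_p = 2.216 Ω.
Node voltage V_A = V_supply · R_p/(R_s + R_p) = 16.4 × 0.5256 = 8.621 mV.
I(R1) = V_A / R1 = 8.621/16.1 = 0.5354 mA.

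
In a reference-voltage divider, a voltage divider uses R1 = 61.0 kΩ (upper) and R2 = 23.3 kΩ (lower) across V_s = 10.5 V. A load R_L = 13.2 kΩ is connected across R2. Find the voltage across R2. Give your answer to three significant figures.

R2 ‖ R_L = (23.3 × 13.2)/(23.3 + 13.2) = 8.426 kΩ.
Now apply the divider: V_out = 10.5 × 0.1214 = 1.274 V.
(Unloaded it would be 2.90 V; the load pulls it down.)

V_out ≈ 1.27 V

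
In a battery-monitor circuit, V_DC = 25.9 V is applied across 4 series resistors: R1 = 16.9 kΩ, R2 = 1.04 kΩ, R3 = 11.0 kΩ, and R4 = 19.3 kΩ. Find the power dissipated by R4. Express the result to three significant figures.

The common current is I = 25.9/48.24 = 0.5369 mA.
P = I²R = 0.2883 × 19.3 = 5.563 mW.

P ≈ 5.56 mW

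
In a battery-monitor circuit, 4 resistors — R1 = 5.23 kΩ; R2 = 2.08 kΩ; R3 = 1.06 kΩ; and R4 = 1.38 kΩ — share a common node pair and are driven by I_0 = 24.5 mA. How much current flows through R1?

I ≈ 2.00 mA

Conductances: ΣG = 1/5.23 + 1/2.08 + 1/1.06 + 1/1.38 = 2.340 (1/kΩ).
By the current-divider rule, I = I_0 · G_k/ΣG = 24.5 × 0.08171 = 2.002 mA.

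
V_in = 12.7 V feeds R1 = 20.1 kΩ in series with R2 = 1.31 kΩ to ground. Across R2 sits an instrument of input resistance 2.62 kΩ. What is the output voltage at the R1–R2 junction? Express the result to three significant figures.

V_out ≈ 0.529 V

The load sits in parallel with R2, giving an effective lower resistance R2' = R2·R_L/(R2+R_L) = 0.8733 kΩ.
Then V_out = V_in · R2'/(R1 + R2') = 12.7 × 0.8733/20.97 = 0.5288 V.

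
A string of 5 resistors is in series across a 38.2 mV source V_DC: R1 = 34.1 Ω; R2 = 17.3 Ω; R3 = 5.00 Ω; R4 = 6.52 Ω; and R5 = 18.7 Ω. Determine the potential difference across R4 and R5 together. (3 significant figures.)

Series total: ΣR = 34.1 + 17.3 + 5.00 + 6.52 + 18.7 = 81.62 Ω.
R_{R4..R5} = 6.52 + 18.7 = 25.22 Ω.
Voltage divider: V = V_DC · (25.22 / 81.62) = 38.2 × 0.3090 = 11.80 mV.

V ≈ 11.8 mV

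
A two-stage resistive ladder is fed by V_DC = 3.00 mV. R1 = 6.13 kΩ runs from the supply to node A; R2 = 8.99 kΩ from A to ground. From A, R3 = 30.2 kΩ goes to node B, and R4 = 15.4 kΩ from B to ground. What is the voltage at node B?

Looking into the second stage from A: R3 + R4 = 45.60 kΩ appears in parallel with R2.
R2 ‖ (R3+R4) = 7.510 kΩ.
So V_A = 3.00 × 0.5506 = 1.652 mV.
Then the unloaded second divider: V_B = V_A × R4/(R3+R4) = 1.652 × 0.3377 = 0.5578 mV.

V_B ≈ 0.558 mV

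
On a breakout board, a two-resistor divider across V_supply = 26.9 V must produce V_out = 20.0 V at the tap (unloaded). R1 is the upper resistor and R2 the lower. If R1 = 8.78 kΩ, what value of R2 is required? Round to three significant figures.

The divider ratio is R2/(R1+R2) = 20.0/26.9 = 0.7435.
R2 = R1 · 0.7435/(1 − 0.7435) = 25.45 kΩ.

R2 ≈ 25.4 kΩ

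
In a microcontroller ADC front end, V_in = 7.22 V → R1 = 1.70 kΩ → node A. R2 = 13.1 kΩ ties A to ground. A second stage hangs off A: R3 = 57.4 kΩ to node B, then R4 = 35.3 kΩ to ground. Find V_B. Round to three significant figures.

Node A sees R2 in parallel with the series input of stage 2, R3 + R4 = 92.70 kΩ.
R2 ‖ (R3+R4) = 11.48 kΩ.
So V_A = 7.22 × 0.8710 = 6.289 V.
V_B = V_A × 0.3808 = 2.395 V.

V_B ≈ 2.39 V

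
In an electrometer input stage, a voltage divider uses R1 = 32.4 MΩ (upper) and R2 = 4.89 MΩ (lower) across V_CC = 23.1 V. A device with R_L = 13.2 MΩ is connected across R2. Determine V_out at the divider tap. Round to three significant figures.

The load sits in parallel with R2, giving an effective lower resistance R2' = R2·R_L/(R2+R_L) = 3.568 MΩ.
Now apply the divider: V_out = 23.1 × 0.09920 = 2.292 V.

V_out ≈ 2.29 V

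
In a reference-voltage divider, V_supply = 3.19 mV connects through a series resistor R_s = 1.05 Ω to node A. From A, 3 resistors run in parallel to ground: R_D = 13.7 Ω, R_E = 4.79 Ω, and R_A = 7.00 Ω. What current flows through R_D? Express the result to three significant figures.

I ≈ 0.161 mA

Parallel bank: R_p = 1/(1/13.7 + 1/4.79 + 1/7.00) = 2.355 Ω.
V_A by voltage divider: V_A = 3.19 × 2.355/(1.05 + 2.355) = 2.206 mV.
I(R_D) = V_A / R_D = 2.206/13.7 = 0.1610 mA.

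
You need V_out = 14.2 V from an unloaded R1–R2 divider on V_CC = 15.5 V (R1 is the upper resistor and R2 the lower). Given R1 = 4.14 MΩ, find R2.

R2 ≈ 45.2 MΩ

The divider ratio is R2/(R1+R2) = 14.2/15.5 = 0.9161.
R2 = R1 · 0.9161/(1 − 0.9161) = 45.22 MΩ.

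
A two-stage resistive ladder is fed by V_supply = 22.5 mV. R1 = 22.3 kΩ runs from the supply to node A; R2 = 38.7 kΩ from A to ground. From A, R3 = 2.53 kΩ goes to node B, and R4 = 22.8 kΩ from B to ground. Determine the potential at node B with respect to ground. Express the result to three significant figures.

V_B ≈ 8.24 mV

Looking into the second stage from A: R3 + R4 = 25.33 kΩ appears in parallel with R2.
Effective lower resistance at A: R2 ‖ 25.33 = 15.31 kΩ.
First divider: V_A = V_supply · 15.31/(22.3 + 15.31) = 9.159 mV.
V_B = V_A × 0.9001 = 8.244 mV.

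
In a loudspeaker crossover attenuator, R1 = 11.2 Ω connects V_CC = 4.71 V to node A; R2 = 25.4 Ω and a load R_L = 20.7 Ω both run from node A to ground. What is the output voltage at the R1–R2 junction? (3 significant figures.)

V_out ≈ 2.38 V

First combine the lower leg with the load: R2 ‖ R_L = 11.41 Ω.
Voltage divider with the loaded lower leg: V_out = 4.71 × 11.41/(11.2 + 11.41) = 4.71 × 0.5045 = 2.376 V.
(Unloaded it would be 3.27 V; the load pulls it down.)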